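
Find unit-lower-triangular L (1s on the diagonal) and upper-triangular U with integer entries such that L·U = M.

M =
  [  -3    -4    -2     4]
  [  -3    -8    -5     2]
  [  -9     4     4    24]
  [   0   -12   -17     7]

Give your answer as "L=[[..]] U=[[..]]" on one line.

  R1 -= 1·R0 → [0,-4,-3,-2]
  R2 -= 3·R0 → [0,16,10,12]
  R3 -= 0·R0 → [0,-12,-17,7]
  R2 -= -4·R1 → [0,0,-2,4]
  R3 -= 3·R1 → [0,0,-8,13]
  R3 -= 4·R2 → [0,0,0,-3]

L=[[1,0,0,0],[1,1,0,0],[3,-4,1,0],[0,3,4,1]] U=[[-3,-4,-2,4],[0,-4,-3,-2],[0,0,-2,4],[0,0,0,-3]]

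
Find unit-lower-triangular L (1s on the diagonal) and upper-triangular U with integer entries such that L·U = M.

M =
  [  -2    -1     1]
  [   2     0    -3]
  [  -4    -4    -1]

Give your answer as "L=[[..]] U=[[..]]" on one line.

  R1 -= -1·R0 → [0,-1,-2]
  R2 -= 2·R0 → [0,-2,-3]
  R2 -= 2·R1 → [0,0,1]

L=[[1,0,0],[-1,1,0],[2,2,1]] U=[[-2,-1,1],[0,-1,-2],[0,0,1]]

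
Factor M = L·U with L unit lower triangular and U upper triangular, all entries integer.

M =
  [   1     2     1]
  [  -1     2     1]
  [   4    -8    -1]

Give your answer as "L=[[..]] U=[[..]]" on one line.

  r1 -= -1·r0 → [0,4,2]
  r2 -= 4·r0 → [0,-16,-5]
  r2 -= -4·r1 → [0,0,3]

L=[[1,0,0],[-1,1,0],[4,-4,1]] U=[[1,2,1],[0,4,2],[0,0,3]]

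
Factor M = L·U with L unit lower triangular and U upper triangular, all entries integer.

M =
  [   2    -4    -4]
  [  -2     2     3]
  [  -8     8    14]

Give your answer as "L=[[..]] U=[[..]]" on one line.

  R1 -= -1·R0 → [0,-2,-1]
  R2 -= -4·R0 → [0,-8,-2]
  R2 -= 4·R1 → [0,0,2]

L=[[1,0,0],[-1,1,0],[-4,4,1]] U=[[2,-4,-4],[0,-2,-1],[0,0,2]]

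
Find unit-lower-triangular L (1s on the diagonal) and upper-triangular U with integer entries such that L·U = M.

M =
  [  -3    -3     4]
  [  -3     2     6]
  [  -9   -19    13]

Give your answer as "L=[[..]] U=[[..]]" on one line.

L=[[1,0,0],[1,1,0],[3,-2,1]] U=[[-3,-3,4],[0,5,2],[0,0,5]]

  row1 -= 1·row0 → [0,5,2]
  row2 -= 3·row0 → [0,-10,1]
  row2 -= -2·row1 → [0,0,5]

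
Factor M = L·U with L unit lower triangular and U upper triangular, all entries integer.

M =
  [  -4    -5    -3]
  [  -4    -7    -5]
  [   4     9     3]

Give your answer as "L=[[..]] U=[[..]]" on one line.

  row1 -= 1·row0 → [0,-2,-2]
  row2 -= -1·row0 → [0,4,0]
  row2 -= -2·row1 → [0,0,-4]

L=[[1,0,0],[1,1,0],[-1,-2,1]] U=[[-4,-5,-3],[0,-2,-2],[0,0,-4]]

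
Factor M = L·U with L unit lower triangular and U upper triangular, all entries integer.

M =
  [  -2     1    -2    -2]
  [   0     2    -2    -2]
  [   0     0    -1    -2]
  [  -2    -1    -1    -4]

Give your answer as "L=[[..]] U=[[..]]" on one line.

L=[[1,0,0,0],[0,1,0,0],[0,0,1,0],[1,-1,1,1]] U=[[-2,1,-2,-2],[0,2,-2,-2],[0,0,-1,-2],[0,0,0,-2]]

  row1 -= 0·row0 → [0,2,-2,-2]
  row2 -= 0·row0 → [0,0,-1,-2]
  row3 -= 1·row0 → [0,-2,1,-2]
  row2 -= 0·row1 → [0,0,-1,-2]
  row3 -= -1·row1 → [0,0,-1,-4]
  row3 -= 1·row2 → [0,0,0,-2]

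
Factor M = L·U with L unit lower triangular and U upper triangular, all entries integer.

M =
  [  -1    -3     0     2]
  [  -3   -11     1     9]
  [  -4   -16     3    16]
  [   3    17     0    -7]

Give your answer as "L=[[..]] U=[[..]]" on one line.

L=[[1,0,0,0],[3,1,0,0],[4,2,1,0],[-3,-4,4,1]] U=[[-1,-3,0,2],[0,-2,1,3],[0,0,1,2],[0,0,0,3]]

  R1 -= 3·R0 → [0,-2,1,3]
  R2 -= 4·R0 → [0,-4,3,8]
  R3 -= -3·R0 → [0,8,0,-1]
  R2 -= 2·R1 → [0,0,1,2]
  R3 -= -4·R1 → [0,0,4,11]
  R3 -= 4·R2 → [0,0,0,3]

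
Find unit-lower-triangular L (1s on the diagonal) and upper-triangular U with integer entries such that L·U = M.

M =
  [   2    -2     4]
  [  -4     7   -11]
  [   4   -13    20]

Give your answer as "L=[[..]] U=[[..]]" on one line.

  R1 -= -2·R0 → [0,3,-3]
  R2 -= 2·R0 → [0,-9,12]
  R2 -= -3·R1 → [0,0,3]

L=[[1,0,0],[-2,1,0],[2,-3,1]] U=[[2,-2,4],[0,3,-3],[0,0,3]]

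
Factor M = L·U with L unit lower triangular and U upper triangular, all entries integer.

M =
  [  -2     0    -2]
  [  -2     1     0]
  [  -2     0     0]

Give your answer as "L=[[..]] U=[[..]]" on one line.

L=[[1,0,0],[1,1,0],[1,0,1]] U=[[-2,0,-2],[0,1,2],[0,0,2]]

  R1 -= 1·R0 → [0,1,2]
  R2 -= 1·R0 → [0,0,2]
  R2 -= 0·R1 → [0,0,2]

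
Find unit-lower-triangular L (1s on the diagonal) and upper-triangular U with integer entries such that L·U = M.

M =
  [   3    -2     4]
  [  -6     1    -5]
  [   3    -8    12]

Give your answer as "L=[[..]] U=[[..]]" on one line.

  R1 -= -2·R0 → [0,-3,3]
  R2 -= 1·R0 → [0,-6,8]
  R2 -= 2·R1 → [0,0,2]

L=[[1,0,0],[-2,1,0],[1,2,1]] U=[[3,-2,4],[0,-3,3],[0,0,2]]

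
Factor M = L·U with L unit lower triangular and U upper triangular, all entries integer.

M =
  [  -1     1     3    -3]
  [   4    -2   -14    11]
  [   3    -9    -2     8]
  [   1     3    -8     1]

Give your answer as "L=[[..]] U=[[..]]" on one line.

  R1 -= -4·R0 → [0,2,-2,-1]
  R2 -= -3·R0 → [0,-6,7,-1]
  R3 -= -1·R0 → [0,4,-5,-2]
  R2 -= -3·R1 → [0,0,1,-4]
  R3 -= 2·R1 → [0,0,-1,0]
  R3 -= -1·R2 → [0,0,0,-4]

L=[[1,0,0,0],[-4,1,0,0],[-3,-3,1,0],[-1,2,-1,1]] U=[[-1,1,3,-3],[0,2,-2,-1],[0,0,1,-4],[0,0,0,-4]]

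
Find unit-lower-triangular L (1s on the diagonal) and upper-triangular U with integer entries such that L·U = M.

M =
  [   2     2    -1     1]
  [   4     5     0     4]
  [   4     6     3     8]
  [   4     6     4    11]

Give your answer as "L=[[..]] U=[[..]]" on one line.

  row1 -= 2·row0 → [0,1,2,2]
  row2 -= 2·row0 → [0,2,5,6]
  row3 -= 2·row0 → [0,2,6,9]
  row2 -= 2·row1 → [0,0,1,2]
  row3 -= 2·row1 → [0,0,2,5]
  row3 -= 2·row2 → [0,0,0,1]

L=[[1,0,0,0],[2,1,0,0],[2,2,1,0],[2,2,2,1]] U=[[2,2,-1,1],[0,1,2,2],[0,0,1,2],[0,0,0,1]]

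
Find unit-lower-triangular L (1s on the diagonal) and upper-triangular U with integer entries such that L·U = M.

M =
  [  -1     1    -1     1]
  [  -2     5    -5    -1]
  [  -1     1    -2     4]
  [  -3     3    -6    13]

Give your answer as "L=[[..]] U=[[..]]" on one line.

  r1 -= 2·r0 → [0,3,-3,-3]
  r2 -= 1·r0 → [0,0,-1,3]
  r3 -= 3·r0 → [0,0,-3,10]
  r2 -= 0·r1 → [0,0,-1,3]
  r3 -= 0·r1 → [0,0,-3,10]
  r3 -= 3·r2 → [0,0,0,1]

L=[[1,0,0,0],[2,1,0,0],[1,0,1,0],[3,0,3,1]] U=[[-1,1,-1,1],[0,3,-3,-3],[0,0,-1,3],[0,0,0,1]]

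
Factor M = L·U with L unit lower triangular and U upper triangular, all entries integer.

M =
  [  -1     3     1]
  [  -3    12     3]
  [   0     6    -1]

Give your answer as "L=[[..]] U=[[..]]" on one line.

  R1 -= 3·R0 → [0,3,0]
  R2 -= 0·R0 → [0,6,-1]
  R2 -= 2·R1 → [0,0,-1]

L=[[1,0,0],[3,1,0],[0,2,1]] U=[[-1,3,1],[0,3,0],[0,0,-1]]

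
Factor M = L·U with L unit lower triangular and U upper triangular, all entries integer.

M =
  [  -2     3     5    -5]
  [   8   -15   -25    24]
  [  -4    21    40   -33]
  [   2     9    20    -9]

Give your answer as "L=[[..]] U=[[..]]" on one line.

L=[[1,0,0,0],[-4,1,0,0],[2,-5,1,0],[-1,-4,1,1]] U=[[-2,3,5,-5],[0,-3,-5,4],[0,0,5,-3],[0,0,0,5]]

  R1 -= -4·R0 → [0,-3,-5,4]
  R2 -= 2·R0 → [0,15,30,-23]
  R3 -= -1·R0 → [0,12,25,-14]
  R2 -= -5·R1 → [0,0,5,-3]
  R3 -= -4·R1 → [0,0,5,2]
  R3 -= 1·R2 → [0,0,0,5]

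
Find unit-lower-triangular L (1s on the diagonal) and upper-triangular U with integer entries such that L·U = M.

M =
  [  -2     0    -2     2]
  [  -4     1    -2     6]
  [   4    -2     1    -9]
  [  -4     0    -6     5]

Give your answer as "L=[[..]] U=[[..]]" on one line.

L=[[1,0,0,0],[2,1,0,0],[-2,-2,1,0],[2,0,-2,1]] U=[[-2,0,-2,2],[0,1,2,2],[0,0,1,-1],[0,0,0,-1]]

  row1 -= 2·row0 → [0,1,2,2]
  row2 -= -2·row0 → [0,-2,-3,-5]
  row3 -= 2·row0 → [0,0,-2,1]
  row2 -= -2·row1 → [0,0,1,-1]
  row3 -= 0·row1 → [0,0,-2,1]
  row3 -= -2·row2 → [0,0,0,-1]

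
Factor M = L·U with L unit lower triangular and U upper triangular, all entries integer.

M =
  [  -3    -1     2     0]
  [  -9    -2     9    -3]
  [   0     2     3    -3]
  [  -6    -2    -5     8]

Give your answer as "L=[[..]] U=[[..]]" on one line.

  R1 -= 3·R0 → [0,1,3,-3]
  R2 -= 0·R0 → [0,2,3,-3]
  R3 -= 2·R0 → [0,0,-9,8]
  R2 -= 2·R1 → [0,0,-3,3]
  R3 -= 0·R1 → [0,0,-9,8]
  R3 -= 3·R2 → [0,0,0,-1]

L=[[1,0,0,0],[3,1,0,0],[0,2,1,0],[2,0,3,1]] U=[[-3,-1,2,0],[0,1,3,-3],[0,0,-3,3],[0,0,0,-1]]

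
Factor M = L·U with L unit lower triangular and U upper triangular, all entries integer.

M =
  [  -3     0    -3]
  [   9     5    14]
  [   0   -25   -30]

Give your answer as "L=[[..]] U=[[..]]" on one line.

L=[[1,0,0],[-3,1,0],[0,-5,1]] U=[[-3,0,-3],[0,5,5],[0,0,-5]]

  R1 -= -3·R0 → [0,5,5]
  R2 -= 0·R0 → [0,-25,-30]
  R2 -= -5·R1 → [0,0,-5]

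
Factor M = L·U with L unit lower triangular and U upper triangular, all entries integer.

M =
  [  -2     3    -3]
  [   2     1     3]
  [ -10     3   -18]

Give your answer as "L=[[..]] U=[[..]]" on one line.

L=[[1,0,0],[-1,1,0],[5,-3,1]] U=[[-2,3,-3],[0,4,0],[0,0,-3]]

  row1 -= -1·row0 → [0,4,0]
  row2 -= 5·row0 → [0,-12,-3]
  row2 -= -3·row1 → [0,0,-3]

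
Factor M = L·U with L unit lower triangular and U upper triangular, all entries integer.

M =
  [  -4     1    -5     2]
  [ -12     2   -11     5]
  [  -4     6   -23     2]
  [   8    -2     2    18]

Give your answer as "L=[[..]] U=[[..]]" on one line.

  r1 -= 3·r0 → [0,-1,4,-1]
  r2 -= 1·r0 → [0,5,-18,0]
  r3 -= -2·r0 → [0,0,-8,22]
  r2 -= -5·r1 → [0,0,2,-5]
  r3 -= 0·r1 → [0,0,-8,22]
  r3 -= -4·r2 → [0,0,0,2]

L=[[1,0,0,0],[3,1,0,0],[1,-5,1,0],[-2,0,-4,1]] U=[[-4,1,-5,2],[0,-1,4,-1],[0,0,2,-5],[0,0,0,2]]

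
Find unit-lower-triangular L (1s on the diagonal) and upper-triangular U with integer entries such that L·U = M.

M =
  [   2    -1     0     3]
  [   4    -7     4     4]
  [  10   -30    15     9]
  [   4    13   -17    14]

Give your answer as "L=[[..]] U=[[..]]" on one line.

L=[[1,0,0,0],[2,1,0,0],[5,5,1,0],[2,-3,1,1]] U=[[2,-1,0,3],[0,-5,4,-2],[0,0,-5,4],[0,0,0,-2]]

  row1 -= 2·row0 → [0,-5,4,-2]
  row2 -= 5·row0 → [0,-25,15,-6]
  row3 -= 2·row0 → [0,15,-17,8]
  row2 -= 5·row1 → [0,0,-5,4]
  row3 -= -3·row1 → [0,0,-5,2]
  row3 -= 1·row2 → [0,0,0,-2]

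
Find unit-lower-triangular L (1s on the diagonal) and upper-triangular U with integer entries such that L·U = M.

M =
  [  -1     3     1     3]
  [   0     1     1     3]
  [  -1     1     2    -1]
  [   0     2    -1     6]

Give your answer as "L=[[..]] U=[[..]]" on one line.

L=[[1,0,0,0],[0,1,0,0],[1,-2,1,0],[0,2,-1,1]] U=[[-1,3,1,3],[0,1,1,3],[0,0,3,2],[0,0,0,2]]

  r1 -= 0·r0 → [0,1,1,3]
  r2 -= 1·r0 → [0,-2,1,-4]
  r3 -= 0·r0 → [0,2,-1,6]
  r2 -= -2·r1 → [0,0,3,2]
  r3 -= 2·r1 → [0,0,-3,0]
  r3 -= -1·r2 → [0,0,0,2]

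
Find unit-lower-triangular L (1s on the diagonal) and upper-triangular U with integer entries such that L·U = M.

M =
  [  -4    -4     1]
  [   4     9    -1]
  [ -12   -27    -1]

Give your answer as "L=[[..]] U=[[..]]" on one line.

  R1 -= -1·R0 → [0,5,0]
  R2 -= 3·R0 → [0,-15,-4]
  R2 -= -3·R1 → [0,0,-4]

L=[[1,0,0],[-1,1,0],[3,-3,1]] U=[[-4,-4,1],[0,5,0],[0,0,-4]]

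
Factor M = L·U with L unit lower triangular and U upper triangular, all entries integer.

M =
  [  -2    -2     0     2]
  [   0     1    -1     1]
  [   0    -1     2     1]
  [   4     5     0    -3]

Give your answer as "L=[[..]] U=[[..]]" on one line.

  row1 -= 0·row0 → [0,1,-1,1]
  row2 -= 0·row0 → [0,-1,2,1]
  row3 -= -2·row0 → [0,1,0,1]
  row2 -= -1·row1 → [0,0,1,2]
  row3 -= 1·row1 → [0,0,1,0]
  row3 -= 1·row2 → [0,0,0,-2]

L=[[1,0,0,0],[0,1,0,0],[0,-1,1,0],[-2,1,1,1]] U=[[-2,-2,0,2],[0,1,-1,1],[0,0,1,2],[0,0,0,-2]]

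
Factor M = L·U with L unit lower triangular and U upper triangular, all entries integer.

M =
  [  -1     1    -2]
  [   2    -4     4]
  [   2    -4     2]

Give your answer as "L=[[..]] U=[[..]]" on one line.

L=[[1,0,0],[-2,1,0],[-2,1,1]] U=[[-1,1,-2],[0,-2,0],[0,0,-2]]

  R1 -= -2·R0 → [0,-2,0]
  R2 -= -2·R0 → [0,-2,-2]
  R2 -= 1·R1 → [0,0,-2]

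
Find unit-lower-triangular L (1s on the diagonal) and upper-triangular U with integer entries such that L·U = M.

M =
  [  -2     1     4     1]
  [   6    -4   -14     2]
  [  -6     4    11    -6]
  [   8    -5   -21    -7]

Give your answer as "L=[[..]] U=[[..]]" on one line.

L=[[1,0,0,0],[-3,1,0,0],[3,-1,1,0],[-4,1,1,1]] U=[[-2,1,4,1],[0,-1,-2,5],[0,0,-3,-4],[0,0,0,-4]]

  r1 -= -3·r0 → [0,-1,-2,5]
  r2 -= 3·r0 → [0,1,-1,-9]
  r3 -= -4·r0 → [0,-1,-5,-3]
  r2 -= -1·r1 → [0,0,-3,-4]
  r3 -= 1·r1 → [0,0,-3,-8]
  r3 -= 1·r2 → [0,0,0,-4]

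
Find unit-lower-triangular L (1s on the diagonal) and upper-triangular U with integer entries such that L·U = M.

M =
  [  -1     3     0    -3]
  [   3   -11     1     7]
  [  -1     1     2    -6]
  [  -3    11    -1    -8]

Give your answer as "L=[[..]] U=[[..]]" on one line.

  row1 -= -3·row0 → [0,-2,1,-2]
  row2 -= 1·row0 → [0,-2,2,-3]
  row3 -= 3·row0 → [0,2,-1,1]
  row2 -= 1·row1 → [0,0,1,-1]
  row3 -= -1·row1 → [0,0,0,-1]
  row3 -= 0·row2 → [0,0,0,-1]

L=[[1,0,0,0],[-3,1,0,0],[1,1,1,0],[3,-1,0,1]] U=[[-1,3,0,-3],[0,-2,1,-2],[0,0,1,-1],[0,0,0,-1]]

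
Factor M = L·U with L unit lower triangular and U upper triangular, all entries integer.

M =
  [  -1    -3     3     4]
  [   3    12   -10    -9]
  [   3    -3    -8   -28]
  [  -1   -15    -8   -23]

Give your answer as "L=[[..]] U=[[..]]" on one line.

L=[[1,0,0,0],[-3,1,0,0],[-3,-4,1,0],[1,-4,5,1]] U=[[-1,-3,3,4],[0,3,-1,3],[0,0,-3,-4],[0,0,0,5]]

  r1 -= -3·r0 → [0,3,-1,3]
  r2 -= -3·r0 → [0,-12,1,-16]
  r3 -= 1·r0 → [0,-12,-11,-27]
  r2 -= -4·r1 → [0,0,-3,-4]
  r3 -= -4·r1 → [0,0,-15,-15]
  r3 -= 5·r2 → [0,0,0,5]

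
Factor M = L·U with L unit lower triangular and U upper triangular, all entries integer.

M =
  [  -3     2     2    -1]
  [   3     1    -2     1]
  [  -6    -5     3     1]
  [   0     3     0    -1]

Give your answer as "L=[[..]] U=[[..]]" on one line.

  row1 -= -1·row0 → [0,3,0,0]
  row2 -= 2·row0 → [0,-9,-1,3]
  row3 -= 0·row0 → [0,3,0,-1]
  row2 -= -3·row1 → [0,0,-1,3]
  row3 -= 1·row1 → [0,0,0,-1]
  row3 -= 0·row2 → [0,0,0,-1]

L=[[1,0,0,0],[-1,1,0,0],[2,-3,1,0],[0,1,0,1]] U=[[-3,2,2,-1],[0,3,0,0],[0,0,-1,3],[0,0,0,-1]]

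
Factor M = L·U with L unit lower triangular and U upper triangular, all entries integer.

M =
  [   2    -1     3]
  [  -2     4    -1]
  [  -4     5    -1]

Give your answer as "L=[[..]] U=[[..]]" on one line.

L=[[1,0,0],[-1,1,0],[-2,1,1]] U=[[2,-1,3],[0,3,2],[0,0,3]]

  row1 -= -1·row0 → [0,3,2]
  row2 -= -2·row0 → [0,3,5]
  row2 -= 1·row1 → [0,0,3]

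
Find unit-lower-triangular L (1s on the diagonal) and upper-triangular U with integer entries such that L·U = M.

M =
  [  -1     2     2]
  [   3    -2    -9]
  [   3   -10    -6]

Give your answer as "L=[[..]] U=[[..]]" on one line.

L=[[1,0,0],[-3,1,0],[-3,-1,1]] U=[[-1,2,2],[0,4,-3],[0,0,-3]]

  r1 -= -3·r0 → [0,4,-3]
  r2 -= -3·r0 → [0,-4,0]
  r2 -= -1·r1 → [0,0,-3]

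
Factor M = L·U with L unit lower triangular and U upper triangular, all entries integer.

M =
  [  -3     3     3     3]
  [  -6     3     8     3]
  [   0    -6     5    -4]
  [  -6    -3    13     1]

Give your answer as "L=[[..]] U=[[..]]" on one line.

L=[[1,0,0,0],[2,1,0,0],[0,2,1,0],[2,3,1,1]] U=[[-3,3,3,3],[0,-3,2,-3],[0,0,1,2],[0,0,0,2]]

  row1 -= 2·row0 → [0,-3,2,-3]
  row2 -= 0·row0 → [0,-6,5,-4]
  row3 -= 2·row0 → [0,-9,7,-5]
  row2 -= 2·row1 → [0,0,1,2]
  row3 -= 3·row1 → [0,0,1,4]
  row3 -= 1·row2 → [0,0,0,2]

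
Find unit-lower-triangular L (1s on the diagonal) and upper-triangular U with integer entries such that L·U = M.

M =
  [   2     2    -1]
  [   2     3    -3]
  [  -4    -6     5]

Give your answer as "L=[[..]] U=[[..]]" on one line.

  R1 -= 1·R0 → [0,1,-2]
  R2 -= -2·R0 → [0,-2,3]
  R2 -= -2·R1 → [0,0,-1]

L=[[1,0,0],[1,1,0],[-2,-2,1]] U=[[2,2,-1],[0,1,-2],[0,0,-1]]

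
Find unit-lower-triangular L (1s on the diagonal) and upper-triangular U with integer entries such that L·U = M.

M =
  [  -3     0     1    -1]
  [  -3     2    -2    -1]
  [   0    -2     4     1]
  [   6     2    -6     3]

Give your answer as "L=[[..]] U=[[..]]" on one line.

L=[[1,0,0,0],[1,1,0,0],[0,-1,1,0],[-2,1,-1,1]] U=[[-3,0,1,-1],[0,2,-3,0],[0,0,1,1],[0,0,0,2]]

  R1 -= 1·R0 → [0,2,-3,0]
  R2 -= 0·R0 → [0,-2,4,1]
  R3 -= -2·R0 → [0,2,-4,1]
  R2 -= -1·R1 → [0,0,1,1]
  R3 -= 1·R1 → [0,0,-1,1]
  R3 -= -1·R2 → [0,0,0,2]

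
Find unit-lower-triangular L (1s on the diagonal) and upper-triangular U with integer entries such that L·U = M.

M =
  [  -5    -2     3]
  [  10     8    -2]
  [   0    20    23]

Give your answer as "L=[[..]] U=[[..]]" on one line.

L=[[1,0,0],[-2,1,0],[0,5,1]] U=[[-5,-2,3],[0,4,4],[0,0,3]]

  r1 -= -2·r0 → [0,4,4]
  r2 -= 0·r0 → [0,20,23]
  r2 -= 5·r1 → [0,0,3]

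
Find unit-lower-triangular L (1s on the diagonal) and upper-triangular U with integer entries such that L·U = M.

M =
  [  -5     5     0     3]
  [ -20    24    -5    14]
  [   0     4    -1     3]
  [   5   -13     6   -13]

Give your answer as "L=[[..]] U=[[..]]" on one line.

  R1 -= 4·R0 → [0,4,-5,2]
  R2 -= 0·R0 → [0,4,-1,3]
  R3 -= -1·R0 → [0,-8,6,-10]
  R2 -= 1·R1 → [0,0,4,1]
  R3 -= -2·R1 → [0,0,-4,-6]
  R3 -= -1·R2 → [0,0,0,-5]

L=[[1,0,0,0],[4,1,0,0],[0,1,1,0],[-1,-2,-1,1]] U=[[-5,5,0,3],[0,4,-5,2],[0,0,4,1],[0,0,0,-5]]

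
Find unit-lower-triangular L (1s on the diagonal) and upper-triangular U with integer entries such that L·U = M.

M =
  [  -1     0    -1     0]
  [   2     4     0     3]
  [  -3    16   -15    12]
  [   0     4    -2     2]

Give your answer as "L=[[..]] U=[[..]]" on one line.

  r1 -= -2·r0 → [0,4,-2,3]
  r2 -= 3·r0 → [0,16,-12,12]
  r3 -= 0·r0 → [0,4,-2,2]
  r2 -= 4·r1 → [0,0,-4,0]
  r3 -= 1·r1 → [0,0,0,-1]
  r3 -= 0·r2 → [0,0,0,-1]

L=[[1,0,0,0],[-2,1,0,0],[3,4,1,0],[0,1,0,1]] U=[[-1,0,-1,0],[0,4,-2,3],[0,0,-4,0],[0,0,0,-1]]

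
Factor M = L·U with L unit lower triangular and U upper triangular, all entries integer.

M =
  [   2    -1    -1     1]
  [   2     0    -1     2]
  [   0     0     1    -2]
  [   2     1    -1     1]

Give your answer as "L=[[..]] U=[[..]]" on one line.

  r1 -= 1·r0 → [0,1,0,1]
  r2 -= 0·r0 → [0,0,1,-2]
  r3 -= 1·r0 → [0,2,0,0]
  r2 -= 0·r1 → [0,0,1,-2]
  r3 -= 2·r1 → [0,0,0,-2]
  r3 -= 0·r2 → [0,0,0,-2]

L=[[1,0,0,0],[1,1,0,0],[0,0,1,0],[1,2,0,1]] U=[[2,-1,-1,1],[0,1,0,1],[0,0,1,-2],[0,0,0,-2]]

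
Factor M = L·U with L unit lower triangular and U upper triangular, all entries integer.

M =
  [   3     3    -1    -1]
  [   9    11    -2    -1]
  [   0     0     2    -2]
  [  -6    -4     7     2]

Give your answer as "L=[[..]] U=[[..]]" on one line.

L=[[1,0,0,0],[3,1,0,0],[0,0,1,0],[-2,1,2,1]] U=[[3,3,-1,-1],[0,2,1,2],[0,0,2,-2],[0,0,0,2]]

  row1 -= 3·row0 → [0,2,1,2]
  row2 -= 0·row0 → [0,0,2,-2]
  row3 -= -2·row0 → [0,2,5,0]
  row2 -= 0·row1 → [0,0,2,-2]
  row3 -= 1·row1 → [0,0,4,-2]
  row3 -= 2·row2 → [0,0,0,2]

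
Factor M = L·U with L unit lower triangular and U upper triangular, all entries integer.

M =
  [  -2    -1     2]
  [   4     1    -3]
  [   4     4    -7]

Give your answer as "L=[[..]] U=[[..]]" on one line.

L=[[1,0,0],[-2,1,0],[-2,-2,1]] U=[[-2,-1,2],[0,-1,1],[0,0,-1]]

  R1 -= -2·R0 → [0,-1,1]
  R2 -= -2·R0 → [0,2,-3]
  R2 -= -2·R1 → [0,0,-1]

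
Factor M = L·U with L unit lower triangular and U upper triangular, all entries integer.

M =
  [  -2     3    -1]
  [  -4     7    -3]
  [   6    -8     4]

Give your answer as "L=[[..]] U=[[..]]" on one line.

  row1 -= 2·row0 → [0,1,-1]
  row2 -= -3·row0 → [0,1,1]
  row2 -= 1·row1 → [0,0,2]

L=[[1,0,0],[2,1,0],[-3,1,1]] U=[[-2,3,-1],[0,1,-1],[0,0,2]]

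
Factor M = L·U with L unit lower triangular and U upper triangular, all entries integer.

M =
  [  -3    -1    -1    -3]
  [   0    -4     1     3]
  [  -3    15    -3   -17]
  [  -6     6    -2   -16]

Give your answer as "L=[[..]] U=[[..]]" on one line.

  r1 -= 0·r0 → [0,-4,1,3]
  r2 -= 1·r0 → [0,16,-2,-14]
  r3 -= 2·r0 → [0,8,0,-10]
  r2 -= -4·r1 → [0,0,2,-2]
  r3 -= -2·r1 → [0,0,2,-4]
  r3 -= 1·r2 → [0,0,0,-2]

L=[[1,0,0,0],[0,1,0,0],[1,-4,1,0],[2,-2,1,1]] U=[[-3,-1,-1,-3],[0,-4,1,3],[0,0,2,-2],[0,0,0,-2]]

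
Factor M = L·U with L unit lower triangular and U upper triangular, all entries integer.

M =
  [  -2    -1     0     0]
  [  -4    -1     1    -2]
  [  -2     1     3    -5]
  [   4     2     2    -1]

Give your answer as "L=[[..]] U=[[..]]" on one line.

L=[[1,0,0,0],[2,1,0,0],[1,2,1,0],[-2,0,2,1]] U=[[-2,-1,0,0],[0,1,1,-2],[0,0,1,-1],[0,0,0,1]]

  R1 -= 2·R0 → [0,1,1,-2]
  R2 -= 1·R0 → [0,2,3,-5]
  R3 -= -2·R0 → [0,0,2,-1]
  R2 -= 2·R1 → [0,0,1,-1]
  R3 -= 0·R1 → [0,0,2,-1]
  R3 -= 2·R2 → [0,0,0,1]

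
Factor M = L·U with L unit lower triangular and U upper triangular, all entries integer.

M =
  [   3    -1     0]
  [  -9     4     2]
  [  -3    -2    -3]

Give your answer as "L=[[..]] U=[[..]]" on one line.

  row1 -= -3·row0 → [0,1,2]
  row2 -= -1·row0 → [0,-3,-3]
  row2 -= -3·row1 → [0,0,3]

L=[[1,0,0],[-3,1,0],[-1,-3,1]] U=[[3,-1,0],[0,1,2],[0,0,3]]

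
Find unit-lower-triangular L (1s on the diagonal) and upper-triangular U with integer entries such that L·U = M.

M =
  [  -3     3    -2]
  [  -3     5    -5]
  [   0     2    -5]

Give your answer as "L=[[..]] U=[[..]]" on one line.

  row1 -= 1·row0 → [0,2,-3]
  row2 -= 0·row0 → [0,2,-5]
  row2 -= 1·row1 → [0,0,-2]

L=[[1,0,0],[1,1,0],[0,1,1]] U=[[-3,3,-2],[0,2,-3],[0,0,-2]]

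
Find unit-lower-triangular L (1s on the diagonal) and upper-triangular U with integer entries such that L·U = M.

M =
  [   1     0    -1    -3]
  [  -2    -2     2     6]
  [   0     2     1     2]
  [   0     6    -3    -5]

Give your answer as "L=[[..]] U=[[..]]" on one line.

  row1 -= -2·row0 → [0,-2,0,0]
  row2 -= 0·row0 → [0,2,1,2]
  row3 -= 0·row0 → [0,6,-3,-5]
  row2 -= -1·row1 → [0,0,1,2]
  row3 -= -3·row1 → [0,0,-3,-5]
  row3 -= -3·row2 → [0,0,0,1]

L=[[1,0,0,0],[-2,1,0,0],[0,-1,1,0],[0,-3,-3,1]] U=[[1,0,-1,-3],[0,-2,0,0],[0,0,1,2],[0,0,0,1]]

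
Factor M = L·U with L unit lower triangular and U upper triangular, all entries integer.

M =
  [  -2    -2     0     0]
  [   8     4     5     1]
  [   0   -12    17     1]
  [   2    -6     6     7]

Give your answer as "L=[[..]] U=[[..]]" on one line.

  R1 -= -4·R0 → [0,-4,5,1]
  R2 -= 0·R0 → [0,-12,17,1]
  R3 -= -1·R0 → [0,-8,6,7]
  R2 -= 3·R1 → [0,0,2,-2]
  R3 -= 2·R1 → [0,0,-4,5]
  R3 -= -2·R2 → [0,0,0,1]

L=[[1,0,0,0],[-4,1,0,0],[0,3,1,0],[-1,2,-2,1]] U=[[-2,-2,0,0],[0,-4,5,1],[0,0,2,-2],[0,0,0,1]]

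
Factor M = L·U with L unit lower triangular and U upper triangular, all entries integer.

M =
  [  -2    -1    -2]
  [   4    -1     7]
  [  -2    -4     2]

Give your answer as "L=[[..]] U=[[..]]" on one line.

  R1 -= -2·R0 → [0,-3,3]
  R2 -= 1·R0 → [0,-3,4]
  R2 -= 1·R1 → [0,0,1]

L=[[1,0,0],[-2,1,0],[1,1,1]] U=[[-2,-1,-2],[0,-3,3],[0,0,1]]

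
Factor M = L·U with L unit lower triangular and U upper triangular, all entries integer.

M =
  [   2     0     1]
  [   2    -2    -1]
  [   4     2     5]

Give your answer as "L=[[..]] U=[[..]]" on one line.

  row1 -= 1·row0 → [0,-2,-2]
  row2 -= 2·row0 → [0,2,3]
  row2 -= -1·row1 → [0,0,1]

L=[[1,0,0],[1,1,0],[2,-1,1]] U=[[2,0,1],[0,-2,-2],[0,0,1]]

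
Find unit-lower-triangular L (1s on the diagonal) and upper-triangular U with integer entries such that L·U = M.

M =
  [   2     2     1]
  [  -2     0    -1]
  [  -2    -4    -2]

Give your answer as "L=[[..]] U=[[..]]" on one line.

L=[[1,0,0],[-1,1,0],[-1,-1,1]] U=[[2,2,1],[0,2,0],[0,0,-1]]

  R1 -= -1·R0 → [0,2,0]
  R2 -= -1·R0 → [0,-2,-1]
  R2 -= -1·R1 → [0,0,-1]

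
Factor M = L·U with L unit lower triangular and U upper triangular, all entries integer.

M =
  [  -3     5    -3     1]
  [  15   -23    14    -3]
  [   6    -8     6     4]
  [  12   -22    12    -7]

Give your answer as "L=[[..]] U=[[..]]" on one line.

  r1 -= -5·r0 → [0,2,-1,2]
  r2 -= -2·r0 → [0,2,0,6]
  r3 -= -4·r0 → [0,-2,0,-3]
  r2 -= 1·r1 → [0,0,1,4]
  r3 -= -1·r1 → [0,0,-1,-1]
  r3 -= -1·r2 → [0,0,0,3]

L=[[1,0,0,0],[-5,1,0,0],[-2,1,1,0],[-4,-1,-1,1]] U=[[-3,5,-3,1],[0,2,-1,2],[0,0,1,4],[0,0,0,3]]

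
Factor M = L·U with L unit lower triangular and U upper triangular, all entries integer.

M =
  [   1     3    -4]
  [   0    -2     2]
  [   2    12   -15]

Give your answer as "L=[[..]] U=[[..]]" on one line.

  R1 -= 0·R0 → [0,-2,2]
  R2 -= 2·R0 → [0,6,-7]
  R2 -= -3·R1 → [0,0,-1]

L=[[1,0,0],[0,1,0],[2,-3,1]] U=[[1,3,-4],[0,-2,2],[0,0,-1]]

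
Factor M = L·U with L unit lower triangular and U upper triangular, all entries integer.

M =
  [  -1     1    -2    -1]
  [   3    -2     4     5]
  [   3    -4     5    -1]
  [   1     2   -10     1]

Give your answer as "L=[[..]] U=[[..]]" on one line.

L=[[1,0,0,0],[-3,1,0,0],[-3,-1,1,0],[-1,3,2,1]] U=[[-1,1,-2,-1],[0,1,-2,2],[0,0,-3,-2],[0,0,0,-2]]

  R1 -= -3·R0 → [0,1,-2,2]
  R2 -= -3·R0 → [0,-1,-1,-4]
  R3 -= -1·R0 → [0,3,-12,0]
  R2 -= -1·R1 → [0,0,-3,-2]
  R3 -= 3·R1 → [0,0,-6,-6]
  R3 -= 2·R2 → [0,0,0,-2]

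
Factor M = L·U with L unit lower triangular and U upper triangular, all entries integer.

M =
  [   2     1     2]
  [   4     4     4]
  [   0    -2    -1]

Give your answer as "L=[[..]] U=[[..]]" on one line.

L=[[1,0,0],[2,1,0],[0,-1,1]] U=[[2,1,2],[0,2,0],[0,0,-1]]

  r1 -= 2·r0 → [0,2,0]
  r2 -= 0·r0 → [0,-2,-1]
  r2 -= -1·r1 → [0,0,-1]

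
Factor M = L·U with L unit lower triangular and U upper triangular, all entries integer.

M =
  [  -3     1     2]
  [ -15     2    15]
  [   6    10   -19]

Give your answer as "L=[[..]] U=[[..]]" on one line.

  R1 -= 5·R0 → [0,-3,5]
  R2 -= -2·R0 → [0,12,-15]
  R2 -= -4·R1 → [0,0,5]

L=[[1,0,0],[5,1,0],[-2,-4,1]] U=[[-3,1,2],[0,-3,5],[0,0,5]]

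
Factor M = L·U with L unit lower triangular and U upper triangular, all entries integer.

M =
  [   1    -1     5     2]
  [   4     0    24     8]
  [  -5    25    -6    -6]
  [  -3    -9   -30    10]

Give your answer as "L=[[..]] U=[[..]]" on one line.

  row1 -= 4·row0 → [0,4,4,0]
  row2 -= -5·row0 → [0,20,19,4]
  row3 -= -3·row0 → [0,-12,-15,16]
  row2 -= 5·row1 → [0,0,-1,4]
  row3 -= -3·row1 → [0,0,-3,16]
  row3 -= 3·row2 → [0,0,0,4]

L=[[1,0,0,0],[4,1,0,0],[-5,5,1,0],[-3,-3,3,1]] U=[[1,-1,5,2],[0,4,4,0],[0,0,-1,4],[0,0,0,4]]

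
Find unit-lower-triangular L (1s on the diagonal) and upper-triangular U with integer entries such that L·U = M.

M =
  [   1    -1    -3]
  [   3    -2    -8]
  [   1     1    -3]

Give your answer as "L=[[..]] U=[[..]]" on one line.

L=[[1,0,0],[3,1,0],[1,2,1]] U=[[1,-1,-3],[0,1,1],[0,0,-2]]

  row1 -= 3·row0 → [0,1,1]
  row2 -= 1·row0 → [0,2,0]
  row2 -= 2·row1 → [0,0,-2]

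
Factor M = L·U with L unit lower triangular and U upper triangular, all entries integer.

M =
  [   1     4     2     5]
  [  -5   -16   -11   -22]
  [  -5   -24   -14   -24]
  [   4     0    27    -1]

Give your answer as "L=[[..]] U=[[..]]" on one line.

  row1 -= -5·row0 → [0,4,-1,3]
  row2 -= -5·row0 → [0,-4,-4,1]
  row3 -= 4·row0 → [0,-16,19,-21]
  row2 -= -1·row1 → [0,0,-5,4]
  row3 -= -4·row1 → [0,0,15,-9]
  row3 -= -3·row2 → [0,0,0,3]

L=[[1,0,0,0],[-5,1,0,0],[-5,-1,1,0],[4,-4,-3,1]] U=[[1,4,2,5],[0,4,-1,3],[0,0,-5,4],[0,0,0,3]]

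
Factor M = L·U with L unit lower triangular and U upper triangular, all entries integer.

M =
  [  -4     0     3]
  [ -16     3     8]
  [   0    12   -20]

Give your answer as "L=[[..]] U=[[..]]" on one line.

L=[[1,0,0],[4,1,0],[0,4,1]] U=[[-4,0,3],[0,3,-4],[0,0,-4]]

  R1 -= 4·R0 → [0,3,-4]
  R2 -= 0·R0 → [0,12,-20]
  R2 -= 4·R1 → [0,0,-4]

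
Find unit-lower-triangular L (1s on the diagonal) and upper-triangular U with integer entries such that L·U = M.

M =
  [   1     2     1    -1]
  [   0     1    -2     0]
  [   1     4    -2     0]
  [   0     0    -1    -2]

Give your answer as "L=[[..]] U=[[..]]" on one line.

L=[[1,0,0,0],[0,1,0,0],[1,2,1,0],[0,0,-1,1]] U=[[1,2,1,-1],[0,1,-2,0],[0,0,1,1],[0,0,0,-1]]

  R1 -= 0·R0 → [0,1,-2,0]
  R2 -= 1·R0 → [0,2,-3,1]
  R3 -= 0·R0 → [0,0,-1,-2]
  R2 -= 2·R1 → [0,0,1,1]
  R3 -= 0·R1 → [0,0,-1,-2]
  R3 -= -1·R2 → [0,0,0,-1]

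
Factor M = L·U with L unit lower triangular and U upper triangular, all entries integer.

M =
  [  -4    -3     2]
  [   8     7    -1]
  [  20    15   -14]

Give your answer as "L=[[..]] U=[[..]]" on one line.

L=[[1,0,0],[-2,1,0],[-5,0,1]] U=[[-4,-3,2],[0,1,3],[0,0,-4]]

  row1 -= -2·row0 → [0,1,3]
  row2 -= -5·row0 → [0,0,-4]
  row2 -= 0·row1 → [0,0,-4]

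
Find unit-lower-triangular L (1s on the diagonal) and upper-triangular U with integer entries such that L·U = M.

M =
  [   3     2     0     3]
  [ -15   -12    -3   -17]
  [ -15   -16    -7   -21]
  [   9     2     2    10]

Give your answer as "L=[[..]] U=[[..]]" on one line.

  r1 -= -5·r0 → [0,-2,-3,-2]
  r2 -= -5·r0 → [0,-6,-7,-6]
  r3 -= 3·r0 → [0,-4,2,1]
  r2 -= 3·r1 → [0,0,2,0]
  r3 -= 2·r1 → [0,0,8,5]
  r3 -= 4·r2 → [0,0,0,5]

L=[[1,0,0,0],[-5,1,0,0],[-5,3,1,0],[3,2,4,1]] U=[[3,2,0,3],[0,-2,-3,-2],[0,0,2,0],[0,0,0,5]]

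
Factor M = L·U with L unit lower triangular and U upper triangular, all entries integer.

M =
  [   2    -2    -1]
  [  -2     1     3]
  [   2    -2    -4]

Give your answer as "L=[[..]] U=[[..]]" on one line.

L=[[1,0,0],[-1,1,0],[1,0,1]] U=[[2,-2,-1],[0,-1,2],[0,0,-3]]

  row1 -= -1·row0 → [0,-1,2]
  row2 -= 1·row0 → [0,0,-3]
  row2 -= 0·row1 → [0,0,-3]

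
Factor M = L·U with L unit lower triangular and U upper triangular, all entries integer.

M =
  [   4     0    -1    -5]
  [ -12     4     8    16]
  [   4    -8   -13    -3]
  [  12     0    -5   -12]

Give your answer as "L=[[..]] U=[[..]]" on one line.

  r1 -= -3·r0 → [0,4,5,1]
  r2 -= 1·r0 → [0,-8,-12,2]
  r3 -= 3·r0 → [0,0,-2,3]
  r2 -= -2·r1 → [0,0,-2,4]
  r3 -= 0·r1 → [0,0,-2,3]
  r3 -= 1·r2 → [0,0,0,-1]

L=[[1,0,0,0],[-3,1,0,0],[1,-2,1,0],[3,0,1,1]] U=[[4,0,-1,-5],[0,4,5,1],[0,0,-2,4],[0,0,0,-1]]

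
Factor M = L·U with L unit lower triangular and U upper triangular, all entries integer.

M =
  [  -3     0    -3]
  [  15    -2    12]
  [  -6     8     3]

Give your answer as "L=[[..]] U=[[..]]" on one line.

  r1 -= -5·r0 → [0,-2,-3]
  r2 -= 2·r0 → [0,8,9]
  r2 -= -4·r1 → [0,0,-3]

L=[[1,0,0],[-5,1,0],[2,-4,1]] U=[[-3,0,-3],[0,-2,-3],[0,0,-3]]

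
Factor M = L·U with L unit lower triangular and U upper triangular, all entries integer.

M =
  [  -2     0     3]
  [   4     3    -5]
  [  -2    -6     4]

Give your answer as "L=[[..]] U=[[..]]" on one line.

L=[[1,0,0],[-2,1,0],[1,-2,1]] U=[[-2,0,3],[0,3,1],[0,0,3]]

  R1 -= -2·R0 → [0,3,1]
  R2 -= 1·R0 → [0,-6,1]
  R2 -= -2·R1 → [0,0,3]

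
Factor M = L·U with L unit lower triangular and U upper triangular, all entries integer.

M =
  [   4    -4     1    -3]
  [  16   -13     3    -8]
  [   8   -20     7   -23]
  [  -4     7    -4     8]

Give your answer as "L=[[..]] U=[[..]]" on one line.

L=[[1,0,0,0],[4,1,0,0],[2,-4,1,0],[-1,1,-2,1]] U=[[4,-4,1,-3],[0,3,-1,4],[0,0,1,-1],[0,0,0,-1]]

  R1 -= 4·R0 → [0,3,-1,4]
  R2 -= 2·R0 → [0,-12,5,-17]
  R3 -= -1·R0 → [0,3,-3,5]
  R2 -= -4·R1 → [0,0,1,-1]
  R3 -= 1·R1 → [0,0,-2,1]
  R3 -= -2·R2 → [0,0,0,-1]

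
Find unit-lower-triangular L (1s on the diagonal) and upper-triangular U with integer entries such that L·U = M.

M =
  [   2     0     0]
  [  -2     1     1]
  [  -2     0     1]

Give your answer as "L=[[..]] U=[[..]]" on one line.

L=[[1,0,0],[-1,1,0],[-1,0,1]] U=[[2,0,0],[0,1,1],[0,0,1]]

  row1 -= -1·row0 → [0,1,1]
  row2 -= -1·row0 → [0,0,1]
  row2 -= 0·row1 → [0,0,1]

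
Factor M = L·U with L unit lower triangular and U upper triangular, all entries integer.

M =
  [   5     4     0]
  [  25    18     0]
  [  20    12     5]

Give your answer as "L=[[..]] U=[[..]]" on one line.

  row1 -= 5·row0 → [0,-2,0]
  row2 -= 4·row0 → [0,-4,5]
  row2 -= 2·row1 → [0,0,5]

L=[[1,0,0],[5,1,0],[4,2,1]] U=[[5,4,0],[0,-2,0],[0,0,5]]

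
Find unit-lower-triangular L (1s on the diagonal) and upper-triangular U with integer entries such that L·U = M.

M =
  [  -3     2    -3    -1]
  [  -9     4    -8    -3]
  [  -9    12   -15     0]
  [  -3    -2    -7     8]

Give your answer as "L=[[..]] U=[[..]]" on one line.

L=[[1,0,0,0],[3,1,0,0],[3,-3,1,0],[1,2,2,1]] U=[[-3,2,-3,-1],[0,-2,1,0],[0,0,-3,3],[0,0,0,3]]

  row1 -= 3·row0 → [0,-2,1,0]
  row2 -= 3·row0 → [0,6,-6,3]
  row3 -= 1·row0 → [0,-4,-4,9]
  row2 -= -3·row1 → [0,0,-3,3]
  row3 -= 2·row1 → [0,0,-6,9]
  row3 -= 2·row2 → [0,0,0,3]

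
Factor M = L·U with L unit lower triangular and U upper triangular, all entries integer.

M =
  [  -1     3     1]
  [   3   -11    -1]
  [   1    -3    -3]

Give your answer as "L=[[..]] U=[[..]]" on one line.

  row1 -= -3·row0 → [0,-2,2]
  row2 -= -1·row0 → [0,0,-2]
  row2 -= 0·row1 → [0,0,-2]

L=[[1,0,0],[-3,1,0],[-1,0,1]] U=[[-1,3,1],[0,-2,2],[0,0,-2]]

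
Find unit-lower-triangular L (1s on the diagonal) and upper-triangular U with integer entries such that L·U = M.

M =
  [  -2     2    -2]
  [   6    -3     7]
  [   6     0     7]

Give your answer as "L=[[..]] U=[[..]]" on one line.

L=[[1,0,0],[-3,1,0],[-3,2,1]] U=[[-2,2,-2],[0,3,1],[0,0,-1]]

  r1 -= -3·r0 → [0,3,1]
  r2 -= -3·r0 → [0,6,1]
  r2 -= 2·r1 → [0,0,-1]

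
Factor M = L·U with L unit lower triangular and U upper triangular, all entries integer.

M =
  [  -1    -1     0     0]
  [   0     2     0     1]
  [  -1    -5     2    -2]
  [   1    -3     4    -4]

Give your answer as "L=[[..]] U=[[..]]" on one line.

  row1 -= 0·row0 → [0,2,0,1]
  row2 -= 1·row0 → [0,-4,2,-2]
  row3 -= -1·row0 → [0,-4,4,-4]
  row2 -= -2·row1 → [0,0,2,0]
  row3 -= -2·row1 → [0,0,4,-2]
  row3 -= 2·row2 → [0,0,0,-2]

L=[[1,0,0,0],[0,1,0,0],[1,-2,1,0],[-1,-2,2,1]] U=[[-1,-1,0,0],[0,2,0,1],[0,0,2,0],[0,0,0,-2]]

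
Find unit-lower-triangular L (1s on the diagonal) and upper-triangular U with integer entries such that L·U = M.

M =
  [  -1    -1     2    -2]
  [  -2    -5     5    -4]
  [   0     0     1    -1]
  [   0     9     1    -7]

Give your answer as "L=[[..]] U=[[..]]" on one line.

  r1 -= 2·r0 → [0,-3,1,0]
  r2 -= 0·r0 → [0,0,1,-1]
  r3 -= 0·r0 → [0,9,1,-7]
  r2 -= 0·r1 → [0,0,1,-1]
  r3 -= -3·r1 → [0,0,4,-7]
  r3 -= 4·r2 → [0,0,0,-3]

L=[[1,0,0,0],[2,1,0,0],[0,0,1,0],[0,-3,4,1]] U=[[-1,-1,2,-2],[0,-3,1,0],[0,0,1,-1],[0,0,0,-3]]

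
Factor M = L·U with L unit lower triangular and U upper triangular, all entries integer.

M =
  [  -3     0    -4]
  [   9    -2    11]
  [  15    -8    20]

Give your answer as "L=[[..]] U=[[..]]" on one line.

  row1 -= -3·row0 → [0,-2,-1]
  row2 -= -5·row0 → [0,-8,0]
  row2 -= 4·row1 → [0,0,4]

L=[[1,0,0],[-3,1,0],[-5,4,1]] U=[[-3,0,-4],[0,-2,-1],[0,0,4]]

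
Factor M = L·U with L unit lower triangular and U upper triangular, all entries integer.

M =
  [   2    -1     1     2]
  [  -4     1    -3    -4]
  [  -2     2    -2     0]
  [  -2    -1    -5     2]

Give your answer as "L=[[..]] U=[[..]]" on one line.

L=[[1,0,0,0],[-2,1,0,0],[-1,-1,1,0],[-1,2,1,1]] U=[[2,-1,1,2],[0,-1,-1,0],[0,0,-2,2],[0,0,0,2]]

  row1 -= -2·row0 → [0,-1,-1,0]
  row2 -= -1·row0 → [0,1,-1,2]
  row3 -= -1·row0 → [0,-2,-4,4]
  row2 -= -1·row1 → [0,0,-2,2]
  row3 -= 2·row1 → [0,0,-2,4]
  row3 -= 1·row2 → [0,0,0,2]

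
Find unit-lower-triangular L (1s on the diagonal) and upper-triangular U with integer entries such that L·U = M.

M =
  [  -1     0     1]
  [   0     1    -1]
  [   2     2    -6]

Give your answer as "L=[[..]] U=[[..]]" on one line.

  r1 -= 0·r0 → [0,1,-1]
  r2 -= -2·r0 → [0,2,-4]
  r2 -= 2·r1 → [0,0,-2]

L=[[1,0,0],[0,1,0],[-2,2,1]] U=[[-1,0,1],[0,1,-1],[0,0,-2]]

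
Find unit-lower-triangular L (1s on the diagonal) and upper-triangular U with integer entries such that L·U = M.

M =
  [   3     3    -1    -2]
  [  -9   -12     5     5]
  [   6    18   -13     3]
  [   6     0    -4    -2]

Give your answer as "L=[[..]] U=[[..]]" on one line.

  row1 -= -3·row0 → [0,-3,2,-1]
  row2 -= 2·row0 → [0,12,-11,7]
  row3 -= 2·row0 → [0,-6,-2,2]
  row2 -= -4·row1 → [0,0,-3,3]
  row3 -= 2·row1 → [0,0,-6,4]
  row3 -= 2·row2 → [0,0,0,-2]

L=[[1,0,0,0],[-3,1,0,0],[2,-4,1,0],[2,2,2,1]] U=[[3,3,-1,-2],[0,-3,2,-1],[0,0,-3,3],[0,0,0,-2]]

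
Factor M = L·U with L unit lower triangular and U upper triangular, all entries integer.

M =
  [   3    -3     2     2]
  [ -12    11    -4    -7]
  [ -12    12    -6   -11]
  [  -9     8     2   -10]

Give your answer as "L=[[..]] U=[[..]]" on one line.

L=[[1,0,0,0],[-4,1,0,0],[-4,0,1,0],[-3,1,2,1]] U=[[3,-3,2,2],[0,-1,4,1],[0,0,2,-3],[0,0,0,1]]

  R1 -= -4·R0 → [0,-1,4,1]
  R2 -= -4·R0 → [0,0,2,-3]
  R3 -= -3·R0 → [0,-1,8,-4]
  R2 -= 0·R1 → [0,0,2,-3]
  R3 -= 1·R1 → [0,0,4,-5]
  R3 -= 2·R2 → [0,0,0,1]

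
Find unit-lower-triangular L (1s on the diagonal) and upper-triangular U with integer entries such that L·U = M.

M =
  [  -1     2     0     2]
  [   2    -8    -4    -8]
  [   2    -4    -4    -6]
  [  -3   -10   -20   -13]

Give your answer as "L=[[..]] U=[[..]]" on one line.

  R1 -= -2·R0 → [0,-4,-4,-4]
  R2 -= -2·R0 → [0,0,-4,-2]
  R3 -= 3·R0 → [0,-16,-20,-19]
  R2 -= 0·R1 → [0,0,-4,-2]
  R3 -= 4·R1 → [0,0,-4,-3]
  R3 -= 1·R2 → [0,0,0,-1]

L=[[1,0,0,0],[-2,1,0,0],[-2,0,1,0],[3,4,1,1]] U=[[-1,2,0,2],[0,-4,-4,-4],[0,0,-4,-2],[0,0,0,-1]]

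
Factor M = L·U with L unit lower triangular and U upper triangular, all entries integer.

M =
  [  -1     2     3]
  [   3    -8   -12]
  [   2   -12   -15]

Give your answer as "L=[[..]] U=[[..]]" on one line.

L=[[1,0,0],[-3,1,0],[-2,4,1]] U=[[-1,2,3],[0,-2,-3],[0,0,3]]

  R1 -= -3·R0 → [0,-2,-3]
  R2 -= -2·R0 → [0,-8,-9]
  R2 -= 4·R1 → [0,0,3]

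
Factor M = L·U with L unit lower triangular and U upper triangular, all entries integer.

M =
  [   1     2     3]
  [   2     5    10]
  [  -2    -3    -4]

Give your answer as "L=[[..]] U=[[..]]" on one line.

L=[[1,0,0],[2,1,0],[-2,1,1]] U=[[1,2,3],[0,1,4],[0,0,-2]]

  r1 -= 2·r0 → [0,1,4]
  r2 -= -2·r0 → [0,1,2]
  r2 -= 1·r1 → [0,0,-2]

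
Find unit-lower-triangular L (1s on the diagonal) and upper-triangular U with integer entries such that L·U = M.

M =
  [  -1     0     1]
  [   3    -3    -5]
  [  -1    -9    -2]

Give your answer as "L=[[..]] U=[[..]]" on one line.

L=[[1,0,0],[-3,1,0],[1,3,1]] U=[[-1,0,1],[0,-3,-2],[0,0,3]]

  R1 -= -3·R0 → [0,-3,-2]
  R2 -= 1·R0 → [0,-9,-3]
  R2 -= 3·R1 → [0,0,3]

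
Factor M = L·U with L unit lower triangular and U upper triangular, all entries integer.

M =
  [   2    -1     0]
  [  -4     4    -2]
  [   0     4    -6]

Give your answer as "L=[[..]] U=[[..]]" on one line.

  r1 -= -2·r0 → [0,2,-2]
  r2 -= 0·r0 → [0,4,-6]
  r2 -= 2·r1 → [0,0,-2]

L=[[1,0,0],[-2,1,0],[0,2,1]] U=[[2,-1,0],[0,2,-2],[0,0,-2]]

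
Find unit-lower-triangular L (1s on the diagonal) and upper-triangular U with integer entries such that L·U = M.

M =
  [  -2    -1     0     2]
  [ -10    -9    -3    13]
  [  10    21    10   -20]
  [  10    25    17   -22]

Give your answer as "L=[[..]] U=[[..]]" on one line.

L=[[1,0,0,0],[5,1,0,0],[-5,-4,1,0],[-5,-5,-1,1]] U=[[-2,-1,0,2],[0,-4,-3,3],[0,0,-2,2],[0,0,0,5]]

  row1 -= 5·row0 → [0,-4,-3,3]
  row2 -= -5·row0 → [0,16,10,-10]
  row3 -= -5·row0 → [0,20,17,-12]
  row2 -= -4·row1 → [0,0,-2,2]
  row3 -= -5·row1 → [0,0,2,3]
  row3 -= -1·row2 → [0,0,0,5]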